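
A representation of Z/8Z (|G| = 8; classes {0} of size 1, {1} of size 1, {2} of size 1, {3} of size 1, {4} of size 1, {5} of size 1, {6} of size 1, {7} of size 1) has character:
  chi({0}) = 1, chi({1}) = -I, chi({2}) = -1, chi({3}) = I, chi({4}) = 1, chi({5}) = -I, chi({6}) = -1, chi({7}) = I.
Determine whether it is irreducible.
Irreducible: <chi, chi> = 1.

Derivation: <chi, chi> = (1/|G|) sum_C |C| * |chi(C)|^2 = (1/8)[1*|1|^2 + 1*|-I|^2 + 1*|-1|^2 + 1*|I|^2 + 1*|1|^2 + 1*|-I|^2 + 1*|-1|^2 + 1*|I|^2]
  = (1/8)[(1) + (1) + (1) + (1) + (1) + (1) + (1) + (1)] = 8/8 = 1.
(Exp terms are combined using exp(i*s)*conj(exp(i*t)) = exp(i*(s-t)), and sums of them are collapsed using the identity that for every m > 1 the m distinct m-th roots of unity sum to 0, e.g. 1 + exp(2*I*pi/3) + exp(-2*I*pi/3) = 0.)
A character is irreducible iff <chi, chi> = 1, so this representation is irreducible.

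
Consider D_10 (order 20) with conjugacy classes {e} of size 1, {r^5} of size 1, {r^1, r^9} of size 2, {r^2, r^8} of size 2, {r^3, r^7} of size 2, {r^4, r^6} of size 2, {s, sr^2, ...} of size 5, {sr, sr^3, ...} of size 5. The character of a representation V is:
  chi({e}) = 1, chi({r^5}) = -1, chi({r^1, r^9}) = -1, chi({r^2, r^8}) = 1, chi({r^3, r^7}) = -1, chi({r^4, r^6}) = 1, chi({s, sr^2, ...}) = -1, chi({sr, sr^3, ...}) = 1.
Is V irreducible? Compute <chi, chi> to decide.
Irreducible: <chi, chi> = 1.

Working: <chi, chi> = (1/|G|) sum_C |C| * |chi(C)|^2 = (1/20)[1*|1|^2 + 1*|-1|^2 + 2*|-1|^2 + 2*|1|^2 + 2*|-1|^2 + 2*|1|^2 + 5*|-1|^2 + 5*|1|^2]
  = (1/20)[(1) + (1) + (2) + (2) + (2) + (2) + (5) + (5)] = 20/20 = 1.
A character is irreducible iff <chi, chi> = 1, so this representation is irreducible.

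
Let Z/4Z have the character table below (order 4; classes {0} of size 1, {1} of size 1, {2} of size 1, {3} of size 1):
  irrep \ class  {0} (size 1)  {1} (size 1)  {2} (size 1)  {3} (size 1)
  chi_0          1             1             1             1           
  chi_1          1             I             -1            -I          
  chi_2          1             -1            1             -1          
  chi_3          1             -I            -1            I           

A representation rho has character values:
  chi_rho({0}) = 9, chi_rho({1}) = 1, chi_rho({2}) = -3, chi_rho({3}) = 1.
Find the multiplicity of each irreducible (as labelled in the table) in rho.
Multiplicities: chi_0: 2, chi_1: 3, chi_2: 1, chi_3: 3.

Details: Use <chi_rho, chi> = (1/|G|) sum_C |C| * chi_rho(C) * conj(chi(C)) with |G| = 4 for each irreducible chi in the table:
  <chi_rho, chi_0> = (1/4)[1*(9)*conj(1) + 1*(1)*conj(1) + 1*(-3)*conj(1) + 1*(1)*conj(1)]
      = (1/4)[(9) + (1) + (-3) + (1)] = 8/4 = 2
  <chi_rho, chi_1> = (1/4)[1*(9)*conj(1) + 1*(1)*conj(I) + 1*(-3)*conj(-1) + 1*(1)*conj(-I)]
      = (1/4)[(9) + (-I) + (3) + (I)] = 12/4 = 3
  <chi_rho, chi_2> = (1/4)[1*(9)*conj(1) + 1*(1)*conj(-1) + 1*(-3)*conj(1) + 1*(1)*conj(-1)]
      = (1/4)[(9) + (-1) + (-3) + (-1)] = 4/4 = 1
  <chi_rho, chi_3> = (1/4)[1*(9)*conj(1) + 1*(1)*conj(-I) + 1*(-3)*conj(-1) + 1*(1)*conj(I)]
      = (1/4)[(9) + (I) + (3) + (-I)] = 12/4 = 3
(Exp terms are combined using exp(i*s)*conj(exp(i*t)) = exp(i*(s-t)), and sums of them are collapsed using the identity that for every m > 1 the m distinct m-th roots of unity sum to 0, e.g. 1 + exp(2*I*pi/3) + exp(-2*I*pi/3) = 0.)
Dimension check: dim(rho) = sum (mult * dim) = 2*1 + 3*1 + 1*1 + 3*1 = 9 = chi_rho(e) = 9.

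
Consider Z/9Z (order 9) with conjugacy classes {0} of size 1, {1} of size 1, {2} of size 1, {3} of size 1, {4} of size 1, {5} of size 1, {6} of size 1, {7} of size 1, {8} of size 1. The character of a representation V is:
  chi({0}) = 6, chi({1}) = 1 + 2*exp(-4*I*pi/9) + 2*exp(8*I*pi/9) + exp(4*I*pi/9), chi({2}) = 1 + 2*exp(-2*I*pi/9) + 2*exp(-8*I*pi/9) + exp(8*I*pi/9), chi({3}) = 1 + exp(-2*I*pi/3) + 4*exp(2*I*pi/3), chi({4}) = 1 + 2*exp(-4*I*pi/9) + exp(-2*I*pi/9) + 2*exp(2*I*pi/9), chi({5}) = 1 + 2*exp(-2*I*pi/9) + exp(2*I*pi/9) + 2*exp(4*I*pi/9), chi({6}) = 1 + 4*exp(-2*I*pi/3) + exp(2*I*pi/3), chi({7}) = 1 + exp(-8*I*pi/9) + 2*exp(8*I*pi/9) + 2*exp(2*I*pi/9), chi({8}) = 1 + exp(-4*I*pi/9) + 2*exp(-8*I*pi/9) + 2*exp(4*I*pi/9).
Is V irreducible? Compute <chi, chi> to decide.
Not irreducible (reducible): <chi, chi> = 10 > 1.

Derivation: <chi, chi> = (1/|G|) sum_C |C| * |chi(C)|^2 = (1/9)[1*|6|^2 + 1*|1 + 2*exp(-4*I*pi/9) + 2*exp(8*I*pi/9) + exp(4*I*pi/9)|^2 + 1*|1 + 2*exp(-2*I*pi/9) + 2*exp(-8*I*pi/9) + exp(8*I*pi/9)|^2 + 1*|1 + exp(-2*I*pi/3) + 4*exp(2*I*pi/3)|^2 + 1*|1 + 2*exp(-4*I*pi/9) + exp(-2*I*pi/9) + 2*exp(2*I*pi/9)|^2 + 1*|1 + 2*exp(-2*I*pi/9) + exp(2*I*pi/9) + 2*exp(4*I*pi/9)|^2 + 1*|1 + 4*exp(-2*I*pi/3) + exp(2*I*pi/3)|^2 + 1*|1 + exp(-8*I*pi/9) + 2*exp(8*I*pi/9) + 2*exp(2*I*pi/9)|^2 + 1*|1 + exp(-4*I*pi/9) + 2*exp(-8*I*pi/9) + 2*exp(4*I*pi/9)|^2]
  = (1/9)[(36) + (10 + 5*exp(-4*I*pi/9) + 4*exp(-2*I*pi/3) + 4*exp(-8*I*pi/9) + 4*exp(8*I*pi/9) + 4*exp(2*I*pi/3) + 5*exp(4*I*pi/9)) + (10 + 4*exp(-2*I*pi/3) + 4*exp(-2*I*pi/9) + 5*exp(-8*I*pi/9) + 5*exp(8*I*pi/9) + 4*exp(2*I*pi/9) + 4*exp(2*I*pi/3)) + (9) + (10 + 4*exp(-4*I*pi/9) + 4*exp(-2*I*pi/3) + 5*exp(-2*I*pi/9) + 5*exp(2*I*pi/9) + 4*exp(2*I*pi/3) + 4*exp(4*I*pi/9)) + (10 + 4*exp(-4*I*pi/9) + 4*exp(-2*I*pi/3) + 5*exp(-2*I*pi/9) + 5*exp(2*I*pi/9) + 4*exp(2*I*pi/3) + 4*exp(4*I*pi/9)) + (9) + (10 + 4*exp(-2*I*pi/3) + 4*exp(-2*I*pi/9) + 5*exp(-8*I*pi/9) + 5*exp(8*I*pi/9) + 4*exp(2*I*pi/9) + 4*exp(2*I*pi/3)) + (10 + 5*exp(-4*I*pi/9) + 4*exp(-2*I*pi/3) + 4*exp(-8*I*pi/9) + 4*exp(8*I*pi/9) + 4*exp(2*I*pi/3) + 5*exp(4*I*pi/9))] = 90/9 = 10.
(Exp terms are combined using exp(i*s)*conj(exp(i*t)) = exp(i*(s-t)), and sums of them are collapsed using the identity that for every m > 1 the m distinct m-th roots of unity sum to 0, e.g. 1 + exp(2*I*pi/3) + exp(-2*I*pi/3) = 0.)
A character is irreducible iff <chi, chi> = 1, so this representation is reducible.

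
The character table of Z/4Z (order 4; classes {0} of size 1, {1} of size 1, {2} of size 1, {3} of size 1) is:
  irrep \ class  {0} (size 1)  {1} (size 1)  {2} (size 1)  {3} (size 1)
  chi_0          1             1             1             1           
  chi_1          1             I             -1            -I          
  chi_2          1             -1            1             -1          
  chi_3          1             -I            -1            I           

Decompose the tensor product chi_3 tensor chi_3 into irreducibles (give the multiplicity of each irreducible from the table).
chi_3 tensor chi_3 = chi_2 (all other irreducibles have multiplicity 0).

Explanation: The character of a tensor product is the pointwise product (chi_3 * chi_3)(C) = chi_3(C) * chi_3(C):
  {0}: (1)*(1), {1}: (-I)*(-I), {2}: (-1)*(-1), {3}: (I)*(I)
so (chi_3 * chi_3) takes values
  {0} -> 1, {1} -> -1, {2} -> 1, {3} -> -1.
Now take the inner product of this character with each irreducible chi from the table, <chi_3*chi_3, chi> = (1/4) sum_C |C| (chi_3*chi_3)(C) conj(chi(C)):
  <chi_3*chi_3, chi_0> = (1/4)[1*(1)*conj(1) + 1*(-1)*conj(1) + 1*(1)*conj(1) + 1*(-1)*conj(1)]
      = (1/4)[(1) + (-1) + (1) + (-1)] = 0/4 = 0
  <chi_3*chi_3, chi_1> = (1/4)[1*(1)*conj(1) + 1*(-1)*conj(I) + 1*(1)*conj(-1) + 1*(-1)*conj(-I)]
      = (1/4)[(1) + (I) + (-1) + (-I)] = 0/4 = 0
  <chi_3*chi_3, chi_2> = (1/4)[1*(1)*conj(1) + 1*(-1)*conj(-1) + 1*(1)*conj(1) + 1*(-1)*conj(-1)]
      = (1/4)[(1) + (1) + (1) + (1)] = 4/4 = 1
  <chi_3*chi_3, chi_3> = (1/4)[1*(1)*conj(1) + 1*(-1)*conj(-I) + 1*(1)*conj(-1) + 1*(-1)*conj(I)]
      = (1/4)[(1) + (-I) + (-1) + (I)] = 0/4 = 0
(Exp terms are combined using exp(i*s)*conj(exp(i*t)) = exp(i*(s-t)), and sums of them are collapsed using the identity that for every m > 1 the m distinct m-th roots of unity sum to 0, e.g. 1 + exp(2*I*pi/3) + exp(-2*I*pi/3) = 0.)
Hence the multiplicities are chi_2: 1. Dimension check: dim(chi_3)*dim(chi_3) = 1*1 = 1 and sum (mult * dim) = 1*1 = 1.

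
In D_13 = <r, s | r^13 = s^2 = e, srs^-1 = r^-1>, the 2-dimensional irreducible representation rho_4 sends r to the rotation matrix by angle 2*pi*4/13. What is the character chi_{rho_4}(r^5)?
chi_{rho_4}(r^5) = 2*cos(2*pi*4*5/13) = -2*cos(pi/13)

Explanation: rho_4(r^5) is rotation by angle 2*pi*4*5/13, whose trace is 2*cos(2*pi*4*5/13) = -2*cos(pi/13).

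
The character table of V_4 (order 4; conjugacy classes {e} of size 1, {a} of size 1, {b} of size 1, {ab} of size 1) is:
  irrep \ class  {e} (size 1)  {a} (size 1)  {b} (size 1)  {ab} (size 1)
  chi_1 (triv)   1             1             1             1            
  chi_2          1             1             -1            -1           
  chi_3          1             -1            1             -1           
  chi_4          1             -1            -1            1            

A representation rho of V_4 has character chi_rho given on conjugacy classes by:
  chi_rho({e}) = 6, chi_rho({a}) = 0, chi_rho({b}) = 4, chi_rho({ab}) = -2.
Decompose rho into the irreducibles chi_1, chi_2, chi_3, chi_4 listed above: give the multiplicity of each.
Multiplicities: chi_1: 2, chi_2: 1, chi_3: 3, chi_4: 0.

Explanation: Use <chi_rho, chi> = (1/|G|) sum_C |C| * chi_rho(C) * conj(chi(C)) with |G| = 4 for each irreducible chi in the table:
  <chi_rho, chi_1> = (1/4)[1*(6)*conj(1) + 1*(0)*conj(1) + 1*(4)*conj(1) + 1*(-2)*conj(1)]
      = (1/4)[(6) + (0) + (4) + (-2)] = 8/4 = 2
  <chi_rho, chi_2> = (1/4)[1*(6)*conj(1) + 1*(0)*conj(1) + 1*(4)*conj(-1) + 1*(-2)*conj(-1)]
      = (1/4)[(6) + (0) + (-4) + (2)] = 4/4 = 1
  <chi_rho, chi_3> = (1/4)[1*(6)*conj(1) + 1*(0)*conj(-1) + 1*(4)*conj(1) + 1*(-2)*conj(-1)]
      = (1/4)[(6) + (0) + (4) + (2)] = 12/4 = 3
  <chi_rho, chi_4> = (1/4)[1*(6)*conj(1) + 1*(0)*conj(-1) + 1*(4)*conj(-1) + 1*(-2)*conj(1)]
      = (1/4)[(6) + (0) + (-4) + (-2)] = 0/4 = 0
Dimension check: dim(rho) = sum (mult * dim) = 2*1 + 1*1 + 3*1 + 0*1 = 6 = chi_rho(e) = 6.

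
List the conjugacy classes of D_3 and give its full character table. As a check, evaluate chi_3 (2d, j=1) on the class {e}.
Conjugacy classes: {e} of size 1, {r^1, r^2} of size 2, {s, sr, ..., sr^2} of size 3.
Character table:
  irrep \ class              {e} (size 1)  {r^1, r^2} (size 2)  {s, sr, ..., sr^2} (size 3)
  chi_1 (triv)               1             1                    1                          
  chi_2 (sign: r->1, s->-1)  1             1                    -1                         
  chi_3 (2d, j=1)            2             -1                   0                          

Spot check: chi_3 (2d, j=1) on {e} = 2.

Solution. D_3 has order 2*3 = 6 with 3 conjugacy classes, hence 3 irreducibles. Sum of squared dims 1 + 1 + 4 = 6 = |G|. Linear characters come from the abelianisation; the 2-dimensional irreps have character r^k -> 2*cos(2*pi*j*k/3), reflections -> 0.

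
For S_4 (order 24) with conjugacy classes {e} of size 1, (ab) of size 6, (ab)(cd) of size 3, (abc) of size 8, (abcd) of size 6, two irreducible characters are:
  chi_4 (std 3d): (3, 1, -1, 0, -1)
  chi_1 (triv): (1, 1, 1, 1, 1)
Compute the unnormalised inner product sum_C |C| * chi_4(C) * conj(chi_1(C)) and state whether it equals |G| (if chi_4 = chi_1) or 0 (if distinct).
Sum = 0; so <chi_4, chi_1> = 0 (distinct irreducibles are orthogonal).

Details: Compute term by term over conjugacy classes (|C| * chi_4(C) * conj(chi_1(C))):
  1*(3)*conj(1) + 6*(1)*conj(1) + 3*(-1)*conj(1) + 8*(0)*conj(1) + 6*(-1)*conj(1)
  = (3) + (6) + (-3) + (0) + (-6)
  = 0.
Dividing by |G| = 24 gives 0/24 = 0, matching the row-orthogonality relation <chi_4, chi_1> = [chi_4 = chi_1].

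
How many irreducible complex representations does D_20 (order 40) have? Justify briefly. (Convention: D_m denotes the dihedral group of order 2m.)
13

Why: The number of irreducible complex representations of a finite group equals its number of conjugacy classes. D_20 has 13 conjugacy classes (n/2 + 3 for n even), so D_20 (order 40) has exactly 13 irreducible complex representations.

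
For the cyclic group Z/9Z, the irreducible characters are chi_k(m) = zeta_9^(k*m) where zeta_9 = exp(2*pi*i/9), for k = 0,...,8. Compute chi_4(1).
chi_4(1) = zeta_9^4 = exp(8*I*pi/9)

Justification: chi_4(1) = zeta_9^(4*1) = zeta_9^4. Since zeta_9^9 = 1, this equals zeta_9^4 = exp(2*pi*i*4/9) = exp(8*I*pi/9).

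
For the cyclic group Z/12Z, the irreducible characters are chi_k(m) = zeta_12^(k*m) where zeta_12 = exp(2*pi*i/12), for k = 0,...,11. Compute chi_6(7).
chi_6(7) = zeta_12^42 = -1

chi_6(7) = zeta_12^(6*7) = zeta_12^42. Since zeta_12^12 = 1, this equals zeta_12^6 = exp(2*pi*i*6/12) = -1.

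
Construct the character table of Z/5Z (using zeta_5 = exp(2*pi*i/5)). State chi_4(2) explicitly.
Character table of Z/5Z (irreps indexed chi_0,...,chi_4 with chi_k(m) = zeta_5^(k*m), zeta_5 = exp(2*pi*i/5)):
  irrep \ class  {0} (size 1)  {1} (size 1)    {2} (size 1)    {3} (size 1)    {4} (size 1)  
  chi_0          1             1               1               1               1             
  chi_1          1             exp(2*I*pi/5)   exp(4*I*pi/5)   exp(-4*I*pi/5)  exp(-2*I*pi/5)
  chi_2          1             exp(4*I*pi/5)   exp(-2*I*pi/5)  exp(2*I*pi/5)   exp(-4*I*pi/5)
  chi_3          1             exp(-4*I*pi/5)  exp(2*I*pi/5)   exp(-2*I*pi/5)  exp(4*I*pi/5) 
  chi_4          1             exp(-2*I*pi/5)  exp(-4*I*pi/5)  exp(4*I*pi/5)   exp(2*I*pi/5) 

Spot check: chi_4(2) = zeta_5^(4*2) = zeta_5^8 = exp(-4*I*pi/5).

Working: Z/5Z is abelian, so all 5 irreducible complex representations are 1-dimensional. They are given by chi_k(m) = zeta_5^(k*m) for k = 0,...,4. Row orthogonality: sum_m chi_k(m) conj(chi_l(m)) = 5 * [k = l].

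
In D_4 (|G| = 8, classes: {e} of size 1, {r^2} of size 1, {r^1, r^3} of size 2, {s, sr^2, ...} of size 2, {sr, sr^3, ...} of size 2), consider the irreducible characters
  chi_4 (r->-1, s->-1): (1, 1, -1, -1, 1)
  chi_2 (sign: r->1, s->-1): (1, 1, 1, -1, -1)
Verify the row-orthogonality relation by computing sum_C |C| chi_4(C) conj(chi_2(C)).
Sum = 0; so <chi_4, chi_2> = 0 (distinct irreducibles are orthogonal).

Explanation: Compute term by term over conjugacy classes (|C| * chi_4(C) * conj(chi_2(C))):
  1*(1)*conj(1) + 1*(1)*conj(1) + 2*(-1)*conj(1) + 2*(-1)*conj(-1) + 2*(1)*conj(-1)
  = (1) + (1) + (-2) + (2) + (-2)
  = 0.
Dividing by |G| = 8 gives 0/8 = 0, matching the row-orthogonality relation <chi_4, chi_2> = [chi_4 = chi_2].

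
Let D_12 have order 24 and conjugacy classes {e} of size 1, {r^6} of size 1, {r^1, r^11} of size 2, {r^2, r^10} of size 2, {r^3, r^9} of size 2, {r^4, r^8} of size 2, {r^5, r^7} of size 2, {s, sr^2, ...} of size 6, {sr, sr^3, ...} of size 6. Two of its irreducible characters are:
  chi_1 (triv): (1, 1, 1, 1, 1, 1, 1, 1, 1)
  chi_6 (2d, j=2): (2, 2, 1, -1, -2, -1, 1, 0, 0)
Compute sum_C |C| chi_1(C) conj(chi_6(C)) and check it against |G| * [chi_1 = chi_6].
Sum = 0; so <chi_1, chi_6> = 0 (distinct irreducibles are orthogonal).

Proof sketch: Compute term by term over conjugacy classes (|C| * chi_1(C) * conj(chi_6(C))):
  1*(1)*conj(2) + 1*(1)*conj(2) + 2*(1)*conj(1) + 2*(1)*conj(-1) + 2*(1)*conj(-2) + 2*(1)*conj(-1) + 2*(1)*conj(1) + 6*(1)*conj(0) + 6*(1)*conj(0)
  = (2) + (2) + (2) + (-2) + (-4) + (-2) + (2) + (0) + (0)
  = 0.
Dividing by |G| = 24 gives 0/24 = 0, matching the row-orthogonality relation <chi_1, chi_6> = [chi_1 = chi_6].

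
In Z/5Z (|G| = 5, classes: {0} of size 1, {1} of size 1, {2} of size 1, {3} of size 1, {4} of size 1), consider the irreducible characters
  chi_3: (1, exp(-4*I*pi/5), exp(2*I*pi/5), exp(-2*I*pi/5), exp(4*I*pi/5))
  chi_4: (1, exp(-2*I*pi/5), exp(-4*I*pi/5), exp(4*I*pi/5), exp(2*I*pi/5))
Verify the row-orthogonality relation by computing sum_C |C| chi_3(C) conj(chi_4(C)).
Sum = 0; so <chi_3, chi_4> = 0 (distinct irreducibles are orthogonal).

Solution. Compute term by term over conjugacy classes (|C| * chi_3(C) * conj(chi_4(C))):
  1*(1)*conj(1) + 1*(exp(-4*I*pi/5))*conj(exp(-2*I*pi/5)) + 1*(exp(2*I*pi/5))*conj(exp(-4*I*pi/5)) + 1*(exp(-2*I*pi/5))*conj(exp(4*I*pi/5)) + 1*(exp(4*I*pi/5))*conj(exp(2*I*pi/5))
  = (1) + (exp(-2*I*pi/5)) + (exp(-4*I*pi/5)) + (exp(4*I*pi/5)) + (exp(2*I*pi/5))
  = 0.
(Exp terms are combined using exp(i*s)*conj(exp(i*t)) = exp(i*(s-t)), and sums of them are collapsed using the identity that for every m > 1 the m distinct m-th roots of unity sum to 0, e.g. 1 + exp(2*I*pi/3) + exp(-2*I*pi/3) = 0.)
Dividing by |G| = 5 gives 0/5 = 0, matching the row-orthogonality relation <chi_3, chi_4> = [chi_3 = chi_4].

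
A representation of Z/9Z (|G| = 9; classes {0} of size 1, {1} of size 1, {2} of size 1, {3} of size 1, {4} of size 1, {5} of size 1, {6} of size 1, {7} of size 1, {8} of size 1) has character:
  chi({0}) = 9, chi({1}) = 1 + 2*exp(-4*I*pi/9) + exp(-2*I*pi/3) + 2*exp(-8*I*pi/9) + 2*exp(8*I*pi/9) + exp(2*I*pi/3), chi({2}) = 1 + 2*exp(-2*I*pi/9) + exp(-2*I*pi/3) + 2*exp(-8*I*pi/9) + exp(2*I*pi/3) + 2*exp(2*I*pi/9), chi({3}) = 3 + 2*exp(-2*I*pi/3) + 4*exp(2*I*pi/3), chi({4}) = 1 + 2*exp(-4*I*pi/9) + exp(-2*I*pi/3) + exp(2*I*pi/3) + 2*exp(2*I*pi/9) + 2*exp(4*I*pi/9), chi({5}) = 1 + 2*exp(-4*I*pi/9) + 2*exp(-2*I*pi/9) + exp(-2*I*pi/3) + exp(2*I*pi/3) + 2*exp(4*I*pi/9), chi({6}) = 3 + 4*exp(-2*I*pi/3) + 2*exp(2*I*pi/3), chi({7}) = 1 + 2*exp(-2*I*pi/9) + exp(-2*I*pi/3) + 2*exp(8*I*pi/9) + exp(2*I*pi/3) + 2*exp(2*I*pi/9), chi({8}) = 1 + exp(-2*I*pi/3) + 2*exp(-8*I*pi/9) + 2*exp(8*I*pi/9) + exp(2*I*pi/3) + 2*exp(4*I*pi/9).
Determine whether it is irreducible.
Not irreducible (reducible): <chi, chi> = 15 > 1.

Details: <chi, chi> = (1/|G|) sum_C |C| * |chi(C)|^2 = (1/9)[1*|9|^2 + 1*|1 + 2*exp(-4*I*pi/9) + exp(-2*I*pi/3) + 2*exp(-8*I*pi/9) + 2*exp(8*I*pi/9) + exp(2*I*pi/3)|^2 + 1*|1 + 2*exp(-2*I*pi/9) + exp(-2*I*pi/3) + 2*exp(-8*I*pi/9) + exp(2*I*pi/3) + 2*exp(2*I*pi/9)|^2 + 1*|3 + 2*exp(-2*I*pi/3) + 4*exp(2*I*pi/3)|^2 + 1*|1 + 2*exp(-4*I*pi/9) + exp(-2*I*pi/3) + exp(2*I*pi/3) + 2*exp(2*I*pi/9) + 2*exp(4*I*pi/9)|^2 + 1*|1 + 2*exp(-4*I*pi/9) + 2*exp(-2*I*pi/9) + exp(-2*I*pi/3) + exp(2*I*pi/3) + 2*exp(4*I*pi/9)|^2 + 1*|3 + 4*exp(-2*I*pi/3) + 2*exp(2*I*pi/3)|^2 + 1*|1 + 2*exp(-2*I*pi/9) + exp(-2*I*pi/3) + 2*exp(8*I*pi/9) + exp(2*I*pi/3) + 2*exp(2*I*pi/9)|^2 + 1*|1 + exp(-2*I*pi/3) + 2*exp(-8*I*pi/9) + 2*exp(8*I*pi/9) + exp(2*I*pi/3) + 2*exp(4*I*pi/9)|^2]
  = (1/9)[(81) + (15 + 10*exp(-4*I*pi/9) + 10*exp(-2*I*pi/9) + 7*exp(-2*I*pi/3) + 6*exp(-8*I*pi/9) + 6*exp(8*I*pi/9) + 7*exp(2*I*pi/3) + 10*exp(2*I*pi/9) + 10*exp(4*I*pi/9)) + (15 + 10*exp(-4*I*pi/9) + 7*exp(-2*I*pi/3) + 6*exp(-2*I*pi/9) + 10*exp(-8*I*pi/9) + 10*exp(8*I*pi/9) + 6*exp(2*I*pi/9) + 7*exp(2*I*pi/3) + 10*exp(4*I*pi/9)) + (3) + (15 + 10*exp(-2*I*pi/9) + 7*exp(-2*I*pi/3) + 6*exp(-4*I*pi/9) + 10*exp(-8*I*pi/9) + 10*exp(8*I*pi/9) + 6*exp(4*I*pi/9) + 7*exp(2*I*pi/3) + 10*exp(2*I*pi/9)) + (15 + 10*exp(-2*I*pi/9) + 7*exp(-2*I*pi/3) + 6*exp(-4*I*pi/9) + 10*exp(-8*I*pi/9) + 10*exp(8*I*pi/9) + 6*exp(4*I*pi/9) + 7*exp(2*I*pi/3) + 10*exp(2*I*pi/9)) + (3) + (15 + 10*exp(-4*I*pi/9) + 7*exp(-2*I*pi/3) + 6*exp(-2*I*pi/9) + 10*exp(-8*I*pi/9) + 10*exp(8*I*pi/9) + 6*exp(2*I*pi/9) + 7*exp(2*I*pi/3) + 10*exp(4*I*pi/9)) + (15 + 10*exp(-4*I*pi/9) + 10*exp(-2*I*pi/9) + 7*exp(-2*I*pi/3) + 6*exp(-8*I*pi/9) + 6*exp(8*I*pi/9) + 7*exp(2*I*pi/3) + 10*exp(2*I*pi/9) + 10*exp(4*I*pi/9))] = 135/9 = 15.
(Exp terms are combined using exp(i*s)*conj(exp(i*t)) = exp(i*(s-t)), and sums of them are collapsed using the identity that for every m > 1 the m distinct m-th roots of unity sum to 0, e.g. 1 + exp(2*I*pi/3) + exp(-2*I*pi/3) = 0.)
A character is irreducible iff <chi, chi> = 1, so this representation is reducible.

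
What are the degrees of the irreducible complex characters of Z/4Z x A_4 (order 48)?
Dimensions: 1, 1, 1, 1, 1, 1, 1, 1, 1, 1, 1, 1, 3, 3, 3, 3

Solution. There are 16 irreducibles (= number of conjugacy classes). Their dimensions d_i satisfy sum d_i^2 = |G| = 48: 1 + 1 + 1 + 1 + 1 + 1 + 1 + 1 + 1 + 1 + 1 + 1 + 9 + 9 + 9 + 9 = 48. (For the product with Z/4Z: each of the 4 1-dim characters of Z/4Z tensors with each irrep of A_4, giving 4 copies of each A_4-dimension.)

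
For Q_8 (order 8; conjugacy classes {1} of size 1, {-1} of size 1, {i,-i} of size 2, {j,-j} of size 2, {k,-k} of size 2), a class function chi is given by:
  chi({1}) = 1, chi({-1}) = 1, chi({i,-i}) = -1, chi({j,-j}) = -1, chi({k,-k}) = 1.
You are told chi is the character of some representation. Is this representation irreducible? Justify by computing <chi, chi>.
Irreducible: <chi, chi> = 1.

Reasoning: <chi, chi> = (1/|G|) sum_C |C| * |chi(C)|^2 = (1/8)[1*|1|^2 + 1*|1|^2 + 2*|-1|^2 + 2*|-1|^2 + 2*|1|^2]
  = (1/8)[(1) + (1) + (2) + (2) + (2)] = 8/8 = 1.
A character is irreducible iff <chi, chi> = 1, so this representation is irreducible.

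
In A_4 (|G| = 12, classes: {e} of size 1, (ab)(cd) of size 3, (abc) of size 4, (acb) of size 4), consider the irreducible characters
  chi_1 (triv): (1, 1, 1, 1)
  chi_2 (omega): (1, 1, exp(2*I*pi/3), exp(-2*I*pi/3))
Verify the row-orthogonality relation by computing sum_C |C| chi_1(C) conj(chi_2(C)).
Sum = 0; so <chi_1, chi_2> = 0 (distinct irreducibles are orthogonal).

Compute term by term over conjugacy classes (|C| * chi_1(C) * conj(chi_2(C))):
  1*(1)*conj(1) + 3*(1)*conj(1) + 4*(1)*conj(exp(2*I*pi/3)) + 4*(1)*conj(exp(-2*I*pi/3))
  = (1) + (3) + (4*exp(-2*I*pi/3)) + (4*exp(2*I*pi/3))
  = 0.
(Exp terms are combined using exp(i*s)*conj(exp(i*t)) = exp(i*(s-t)), and sums of them are collapsed using the identity that for every m > 1 the m distinct m-th roots of unity sum to 0, e.g. 1 + exp(2*I*pi/3) + exp(-2*I*pi/3) = 0.)
Dividing by |G| = 12 gives 0/12 = 0, matching the row-orthogonality relation <chi_1, chi_2> = [chi_1 = chi_2].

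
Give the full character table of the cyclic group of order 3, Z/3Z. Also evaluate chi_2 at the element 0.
Character table of Z/3Z (irreps indexed chi_0,...,chi_2 with chi_k(m) = zeta_3^(k*m), zeta_3 = exp(2*pi*i/3)):
  irrep \ class  {0} (size 1)  {1} (size 1)    {2} (size 1)  
  chi_0          1             1               1             
  chi_1          1             exp(2*I*pi/3)   exp(-2*I*pi/3)
  chi_2          1             exp(-2*I*pi/3)  exp(2*I*pi/3) 

Spot check: chi_2(0) = zeta_3^(2*0) = zeta_3^0 = 1.

Explanation: Z/3Z is abelian, so all 3 irreducible complex representations are 1-dimensional. They are given by chi_k(m) = zeta_3^(k*m) for k = 0,...,2. Row orthogonality: sum_m chi_k(m) conj(chi_l(m)) = 3 * [k = l].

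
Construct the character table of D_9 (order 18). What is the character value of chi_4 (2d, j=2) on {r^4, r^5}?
Conjugacy classes: {e} of size 1, {r^1, r^8} of size 2, {r^2, r^7} of size 2, {r^3, r^6} of size 2, {r^4, r^5} of size 2, {s, sr, ..., sr^8} of size 9.
Character table:
  irrep \ class              {e} (size 1)  {r^1, r^8} (size 2)  {r^2, r^7} (size 2)  {r^3, r^6} (size 2)  {r^4, r^5} (size 2)  {s, sr, ..., sr^8} (size 9)
  chi_1 (triv)               1             1                    1                    1                    1                    1                          
  chi_2 (sign: r->1, s->-1)  1             1                    1                    1                    1                    -1                         
  chi_3 (2d, j=1)            2             2*cos(2*pi/9)        2*cos(4*pi/9)        -1                   -2*cos(pi/9)         0                          
  chi_4 (2d, j=2)            2             2*cos(4*pi/9)        -2*cos(pi/9)         -1                   2*cos(2*pi/9)        0                          
  chi_5 (2d, j=3)            2             -1                   -1                   2                    -1                   0                          
  chi_6 (2d, j=4)            2             -2*cos(pi/9)         2*cos(2*pi/9)        -1                   2*cos(4*pi/9)        0                          

Spot check: chi_4 (2d, j=2) on {r^4, r^5} = 2*cos(2*pi/9).

Working: D_9 has order 2*9 = 18 with 6 conjugacy classes, hence 6 irreducibles. Sum of squared dims 1 + 1 + 4 + 4 + 4 + 4 = 18 = |G|. Linear characters come from the abelianisation; the 2-dimensional irreps have character r^k -> 2*cos(2*pi*j*k/9), reflections -> 0.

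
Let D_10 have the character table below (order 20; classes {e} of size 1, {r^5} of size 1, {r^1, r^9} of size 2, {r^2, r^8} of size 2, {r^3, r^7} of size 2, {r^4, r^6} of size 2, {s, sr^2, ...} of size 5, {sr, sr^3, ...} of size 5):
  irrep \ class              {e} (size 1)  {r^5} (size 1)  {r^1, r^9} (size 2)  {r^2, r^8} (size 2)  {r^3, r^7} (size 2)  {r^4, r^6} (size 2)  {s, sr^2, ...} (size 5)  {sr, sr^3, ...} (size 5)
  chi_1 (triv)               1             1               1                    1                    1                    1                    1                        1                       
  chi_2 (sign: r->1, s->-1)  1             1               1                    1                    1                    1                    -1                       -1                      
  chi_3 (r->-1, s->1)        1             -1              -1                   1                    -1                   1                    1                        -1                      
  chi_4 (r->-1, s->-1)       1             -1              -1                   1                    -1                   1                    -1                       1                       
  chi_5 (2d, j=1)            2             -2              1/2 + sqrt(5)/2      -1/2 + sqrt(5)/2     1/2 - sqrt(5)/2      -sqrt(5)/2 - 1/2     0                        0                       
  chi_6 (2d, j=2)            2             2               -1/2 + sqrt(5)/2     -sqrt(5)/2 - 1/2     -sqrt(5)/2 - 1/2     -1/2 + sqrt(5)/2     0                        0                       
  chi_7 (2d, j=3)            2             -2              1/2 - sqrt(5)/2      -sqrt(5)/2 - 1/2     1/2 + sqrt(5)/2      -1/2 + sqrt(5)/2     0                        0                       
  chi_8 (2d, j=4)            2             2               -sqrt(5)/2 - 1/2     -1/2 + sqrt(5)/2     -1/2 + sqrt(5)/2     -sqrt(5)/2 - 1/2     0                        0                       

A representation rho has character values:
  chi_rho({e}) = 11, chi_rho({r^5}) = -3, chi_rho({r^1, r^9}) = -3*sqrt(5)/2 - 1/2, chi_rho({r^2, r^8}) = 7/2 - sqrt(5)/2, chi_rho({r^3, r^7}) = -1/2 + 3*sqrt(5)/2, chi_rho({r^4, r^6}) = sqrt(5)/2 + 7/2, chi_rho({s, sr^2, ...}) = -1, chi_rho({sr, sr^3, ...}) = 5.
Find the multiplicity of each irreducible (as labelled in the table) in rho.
Multiplicities: chi_1: 2, chi_2: 0, chi_3: 0, chi_4: 3, chi_5: 0, chi_6: 0, chi_7: 2, chi_8: 1.

Proof sketch: Use <chi_rho, chi> = (1/|G|) sum_C |C| * chi_rho(C) * conj(chi(C)) with |G| = 20 for each irreducible chi in the table:
  <chi_rho, chi_1> = (1/20)[1*(11)*conj(1) + 1*(-3)*conj(1) + 2*(-3*sqrt(5)/2 - 1/2)*conj(1) + 2*(7/2 - sqrt(5)/2)*conj(1) + 2*(-1/2 + 3*sqrt(5)/2)*conj(1) + 2*(sqrt(5)/2 + 7/2)*conj(1) + 5*(-1)*conj(1) + 5*(5)*conj(1)]
      = (1/20)[(11) + (-3) + (-3*sqrt(5) - 1) + (7 - sqrt(5)) + (-1 + 3*sqrt(5)) + (sqrt(5) + 7) + (-5) + (25)] = 40/20 = 2
  <chi_rho, chi_2> = (1/20)[1*(11)*conj(1) + 1*(-3)*conj(1) + 2*(-3*sqrt(5)/2 - 1/2)*conj(1) + 2*(7/2 - sqrt(5)/2)*conj(1) + 2*(-1/2 + 3*sqrt(5)/2)*conj(1) + 2*(sqrt(5)/2 + 7/2)*conj(1) + 5*(-1)*conj(-1) + 5*(5)*conj(-1)]
      = (1/20)[(11) + (-3) + (-3*sqrt(5) - 1) + (7 - sqrt(5)) + (-1 + 3*sqrt(5)) + (sqrt(5) + 7) + (5) + (-25)] = 0/20 = 0
  <chi_rho, chi_3> = (1/20)[1*(11)*conj(1) + 1*(-3)*conj(-1) + 2*(-3*sqrt(5)/2 - 1/2)*conj(-1) + 2*(7/2 - sqrt(5)/2)*conj(1) + 2*(-1/2 + 3*sqrt(5)/2)*conj(-1) + 2*(sqrt(5)/2 + 7/2)*conj(1) + 5*(-1)*conj(1) + 5*(5)*conj(-1)]
      = (1/20)[(11) + (3) + (1 + 3*sqrt(5)) + (7 - sqrt(5)) + (1 - 3*sqrt(5)) + (sqrt(5) + 7) + (-5) + (-25)] = 0/20 = 0
  <chi_rho, chi_4> = (1/20)[1*(11)*conj(1) + 1*(-3)*conj(-1) + 2*(-3*sqrt(5)/2 - 1/2)*conj(-1) + 2*(7/2 - sqrt(5)/2)*conj(1) + 2*(-1/2 + 3*sqrt(5)/2)*conj(-1) + 2*(sqrt(5)/2 + 7/2)*conj(1) + 5*(-1)*conj(-1) + 5*(5)*conj(1)]
      = (1/20)[(11) + (3) + (1 + 3*sqrt(5)) + (7 - sqrt(5)) + (1 - 3*sqrt(5)) + (sqrt(5) + 7) + (5) + (25)] = 60/20 = 3
  <chi_rho, chi_5> = (1/20)[1*(11)*conj(2) + 1*(-3)*conj(-2) + 2*(-3*sqrt(5)/2 - 1/2)*conj(1/2 + sqrt(5)/2) + 2*(7/2 - sqrt(5)/2)*conj(-1/2 + sqrt(5)/2) + 2*(-1/2 + 3*sqrt(5)/2)*conj(1/2 - sqrt(5)/2) + 2*(sqrt(5)/2 + 7/2)*conj(-sqrt(5)/2 - 1/2) + 5*(-1)*conj(0) + 5*(5)*conj(0)]
      = (1/20)[(22) + (6) + (-8 - 2*sqrt(5)) + (-6 + 4*sqrt(5)) + (-8 + 2*sqrt(5)) + (-4*sqrt(5) - 6) + (0) + (0)] = 0/20 = 0
  <chi_rho, chi_6> = (1/20)[1*(11)*conj(2) + 1*(-3)*conj(2) + 2*(-3*sqrt(5)/2 - 1/2)*conj(-1/2 + sqrt(5)/2) + 2*(7/2 - sqrt(5)/2)*conj(-sqrt(5)/2 - 1/2) + 2*(-1/2 + 3*sqrt(5)/2)*conj(-sqrt(5)/2 - 1/2) + 2*(sqrt(5)/2 + 7/2)*conj(-1/2 + sqrt(5)/2) + 5*(-1)*conj(0) + 5*(5)*conj(0)]
      = (1/20)[(22) + (-6) + (-7 + sqrt(5)) + (-3*sqrt(5) - 1) + (-7 - sqrt(5)) + (-1 + 3*sqrt(5)) + (0) + (0)] = 0/20 = 0
  <chi_rho, chi_7> = (1/20)[1*(11)*conj(2) + 1*(-3)*conj(-2) + 2*(-3*sqrt(5)/2 - 1/2)*conj(1/2 - sqrt(5)/2) + 2*(7/2 - sqrt(5)/2)*conj(-sqrt(5)/2 - 1/2) + 2*(-1/2 + 3*sqrt(5)/2)*conj(1/2 + sqrt(5)/2) + 2*(sqrt(5)/2 + 7/2)*conj(-1/2 + sqrt(5)/2) + 5*(-1)*conj(0) + 5*(5)*conj(0)]
      = (1/20)[(22) + (6) + (7 - sqrt(5)) + (-3*sqrt(5) - 1) + (sqrt(5) + 7) + (-1 + 3*sqrt(5)) + (0) + (0)] = 40/20 = 2
  <chi_rho, chi_8> = (1/20)[1*(11)*conj(2) + 1*(-3)*conj(2) + 2*(-3*sqrt(5)/2 - 1/2)*conj(-sqrt(5)/2 - 1/2) + 2*(7/2 - sqrt(5)/2)*conj(-1/2 + sqrt(5)/2) + 2*(-1/2 + 3*sqrt(5)/2)*conj(-1/2 + sqrt(5)/2) + 2*(sqrt(5)/2 + 7/2)*conj(-sqrt(5)/2 - 1/2) + 5*(-1)*conj(0) + 5*(5)*conj(0)]
      = (1/20)[(22) + (-6) + (2*sqrt(5) + 8) + (-6 + 4*sqrt(5)) + (8 - 2*sqrt(5)) + (-4*sqrt(5) - 6) + (0) + (0)] = 20/20 = 1
Dimension check: dim(rho) = sum (mult * dim) = 2*1 + 0*1 + 0*1 + 3*1 + 0*2 + 0*2 + 2*2 + 1*2 = 11 = chi_rho(e) = 11.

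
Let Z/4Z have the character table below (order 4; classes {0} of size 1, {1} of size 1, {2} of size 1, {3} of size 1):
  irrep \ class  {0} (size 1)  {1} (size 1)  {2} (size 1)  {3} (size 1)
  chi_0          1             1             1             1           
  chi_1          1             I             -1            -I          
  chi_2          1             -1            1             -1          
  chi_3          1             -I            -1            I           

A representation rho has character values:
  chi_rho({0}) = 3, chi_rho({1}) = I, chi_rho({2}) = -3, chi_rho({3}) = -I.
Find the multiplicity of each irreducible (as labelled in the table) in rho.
Multiplicities: chi_0: 0, chi_1: 2, chi_2: 0, chi_3: 1.

Explanation: Use <chi_rho, chi> = (1/|G|) sum_C |C| * chi_rho(C) * conj(chi(C)) with |G| = 4 for each irreducible chi in the table:
  <chi_rho, chi_0> = (1/4)[1*(3)*conj(1) + 1*(I)*conj(1) + 1*(-3)*conj(1) + 1*(-I)*conj(1)]
      = (1/4)[(3) + (I) + (-3) + (-I)] = 0/4 = 0
  <chi_rho, chi_1> = (1/4)[1*(3)*conj(1) + 1*(I)*conj(I) + 1*(-3)*conj(-1) + 1*(-I)*conj(-I)]
      = (1/4)[(3) + (1) + (3) + (1)] = 8/4 = 2
  <chi_rho, chi_2> = (1/4)[1*(3)*conj(1) + 1*(I)*conj(-1) + 1*(-3)*conj(1) + 1*(-I)*conj(-1)]
      = (1/4)[(3) + (-I) + (-3) + (I)] = 0/4 = 0
  <chi_rho, chi_3> = (1/4)[1*(3)*conj(1) + 1*(I)*conj(-I) + 1*(-3)*conj(-1) + 1*(-I)*conj(I)]
      = (1/4)[(3) + (-1) + (3) + (-1)] = 4/4 = 1
(Exp terms are combined using exp(i*s)*conj(exp(i*t)) = exp(i*(s-t)), and sums of them are collapsed using the identity that for every m > 1 the m distinct m-th roots of unity sum to 0, e.g. 1 + exp(2*I*pi/3) + exp(-2*I*pi/3) = 0.)
Dimension check: dim(rho) = sum (mult * dim) = 0*1 + 2*1 + 0*1 + 1*1 = 3 = chi_rho(e) = 3.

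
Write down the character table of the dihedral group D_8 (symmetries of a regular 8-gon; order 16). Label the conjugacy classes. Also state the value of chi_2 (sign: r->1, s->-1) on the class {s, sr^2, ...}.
Conjugacy classes: {e} of size 1, {r^4} of size 1, {r^1, r^7} of size 2, {r^2, r^6} of size 2, {r^3, r^5} of size 2, {s, sr^2, ...} of size 4, {sr, sr^3, ...} of size 4.
Character table:
  irrep \ class              {e} (size 1)  {r^4} (size 1)  {r^1, r^7} (size 2)  {r^2, r^6} (size 2)  {r^3, r^5} (size 2)  {s, sr^2, ...} (size 4)  {sr, sr^3, ...} (size 4)
  chi_1 (triv)               1             1               1                    1                    1                    1                        1                       
  chi_2 (sign: r->1, s->-1)  1             1               1                    1                    1                    -1                       -1                      
  chi_3 (r->-1, s->1)        1             1               -1                   1                    -1                   1                        -1                      
  chi_4 (r->-1, s->-1)       1             1               -1                   1                    -1                   -1                       1                       
  chi_5 (2d, j=1)            2             -2              sqrt(2)              0                    -sqrt(2)             0                        0                       
  chi_6 (2d, j=2)            2             2               0                    -2                   0                    0                        0                       
  chi_7 (2d, j=3)            2             -2              -sqrt(2)             0                    sqrt(2)              0                        0                       

Spot check: chi_2 (sign: r->1, s->-1) on {s, sr^2, ...} = -1.

Derivation: D_8 has order 2*8 = 16 with 7 conjugacy classes, hence 7 irreducibles. Sum of squared dims 1 + 1 + 1 + 1 + 4 + 4 + 4 = 16 = |G|. Linear characters come from the abelianisation; the 2-dimensional irreps have character r^k -> 2*cos(2*pi*j*k/8), reflections -> 0.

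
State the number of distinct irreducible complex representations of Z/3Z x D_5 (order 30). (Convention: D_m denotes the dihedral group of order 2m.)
12

Why: The number of irreducible complex representations of a finite group equals its number of conjugacy classes. For a direct product, #classes(G x H) = #classes(G) * #classes(H). Z/3Z has 3 classes (abelian), D_5 has 4 classes, so 3 * 4 = 12, so Z/3Z x D_5 (order 30) has exactly 12 irreducible complex representations.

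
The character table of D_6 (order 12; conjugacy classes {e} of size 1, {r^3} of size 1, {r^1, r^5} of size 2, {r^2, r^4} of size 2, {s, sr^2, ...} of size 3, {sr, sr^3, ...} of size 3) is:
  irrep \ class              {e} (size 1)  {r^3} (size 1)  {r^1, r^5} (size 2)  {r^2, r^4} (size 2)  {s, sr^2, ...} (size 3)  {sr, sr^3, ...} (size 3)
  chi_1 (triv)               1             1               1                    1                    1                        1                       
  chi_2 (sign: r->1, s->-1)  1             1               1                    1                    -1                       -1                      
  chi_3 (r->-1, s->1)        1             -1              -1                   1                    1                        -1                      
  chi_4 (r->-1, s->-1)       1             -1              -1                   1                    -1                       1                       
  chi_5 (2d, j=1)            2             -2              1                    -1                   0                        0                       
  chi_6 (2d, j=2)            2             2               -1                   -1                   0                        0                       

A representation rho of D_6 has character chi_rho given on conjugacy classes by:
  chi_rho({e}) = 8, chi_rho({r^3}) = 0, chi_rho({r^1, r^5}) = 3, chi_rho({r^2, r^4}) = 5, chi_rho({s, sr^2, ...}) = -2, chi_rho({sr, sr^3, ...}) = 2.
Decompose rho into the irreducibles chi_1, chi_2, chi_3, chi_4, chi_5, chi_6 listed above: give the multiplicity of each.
Multiplicities: chi_1: 2, chi_2: 2, chi_3: 0, chi_4: 2, chi_5: 1, chi_6: 0.

Why: Use <chi_rho, chi> = (1/|G|) sum_C |C| * chi_rho(C) * conj(chi(C)) with |G| = 12 for each irreducible chi in the table:
  <chi_rho, chi_1> = (1/12)[1*(8)*conj(1) + 1*(0)*conj(1) + 2*(3)*conj(1) + 2*(5)*conj(1) + 3*(-2)*conj(1) + 3*(2)*conj(1)]
      = (1/12)[(8) + (0) + (6) + (10) + (-6) + (6)] = 24/12 = 2
  <chi_rho, chi_2> = (1/12)[1*(8)*conj(1) + 1*(0)*conj(1) + 2*(3)*conj(1) + 2*(5)*conj(1) + 3*(-2)*conj(-1) + 3*(2)*conj(-1)]
      = (1/12)[(8) + (0) + (6) + (10) + (6) + (-6)] = 24/12 = 2
  <chi_rho, chi_3> = (1/12)[1*(8)*conj(1) + 1*(0)*conj(-1) + 2*(3)*conj(-1) + 2*(5)*conj(1) + 3*(-2)*conj(1) + 3*(2)*conj(-1)]
      = (1/12)[(8) + (0) + (-6) + (10) + (-6) + (-6)] = 0/12 = 0
  <chi_rho, chi_4> = (1/12)[1*(8)*conj(1) + 1*(0)*conj(-1) + 2*(3)*conj(-1) + 2*(5)*conj(1) + 3*(-2)*conj(-1) + 3*(2)*conj(1)]
      = (1/12)[(8) + (0) + (-6) + (10) + (6) + (6)] = 24/12 = 2
  <chi_rho, chi_5> = (1/12)[1*(8)*conj(2) + 1*(0)*conj(-2) + 2*(3)*conj(1) + 2*(5)*conj(-1) + 3*(-2)*conj(0) + 3*(2)*conj(0)]
      = (1/12)[(16) + (0) + (6) + (-10) + (0) + (0)] = 12/12 = 1
  <chi_rho, chi_6> = (1/12)[1*(8)*conj(2) + 1*(0)*conj(2) + 2*(3)*conj(-1) + 2*(5)*conj(-1) + 3*(-2)*conj(0) + 3*(2)*conj(0)]
      = (1/12)[(16) + (0) + (-6) + (-10) + (0) + (0)] = 0/12 = 0
Dimension check: dim(rho) = sum (mult * dim) = 2*1 + 2*1 + 0*1 + 2*1 + 1*2 + 0*2 = 8 = chi_rho(e) = 8.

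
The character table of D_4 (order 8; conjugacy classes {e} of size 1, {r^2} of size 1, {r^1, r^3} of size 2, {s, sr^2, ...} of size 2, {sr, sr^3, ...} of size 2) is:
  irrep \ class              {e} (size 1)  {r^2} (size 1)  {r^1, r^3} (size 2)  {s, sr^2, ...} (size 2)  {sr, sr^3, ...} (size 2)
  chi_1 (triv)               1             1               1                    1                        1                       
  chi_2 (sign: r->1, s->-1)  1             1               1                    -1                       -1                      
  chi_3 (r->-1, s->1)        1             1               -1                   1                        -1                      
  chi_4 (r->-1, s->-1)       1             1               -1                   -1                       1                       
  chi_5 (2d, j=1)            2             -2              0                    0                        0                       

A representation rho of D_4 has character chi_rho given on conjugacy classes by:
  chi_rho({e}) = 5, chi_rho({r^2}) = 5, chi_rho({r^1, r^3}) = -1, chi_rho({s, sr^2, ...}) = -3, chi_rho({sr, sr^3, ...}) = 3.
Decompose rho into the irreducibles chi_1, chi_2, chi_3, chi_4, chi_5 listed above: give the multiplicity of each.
Multiplicities: chi_1: 1, chi_2: 1, chi_3: 0, chi_4: 3, chi_5: 0.

Explanation: Use <chi_rho, chi> = (1/|G|) sum_C |C| * chi_rho(C) * conj(chi(C)) with |G| = 8 for each irreducible chi in the table:
  <chi_rho, chi_1> = (1/8)[1*(5)*conj(1) + 1*(5)*conj(1) + 2*(-1)*conj(1) + 2*(-3)*conj(1) + 2*(3)*conj(1)]
      = (1/8)[(5) + (5) + (-2) + (-6) + (6)] = 8/8 = 1
  <chi_rho, chi_2> = (1/8)[1*(5)*conj(1) + 1*(5)*conj(1) + 2*(-1)*conj(1) + 2*(-3)*conj(-1) + 2*(3)*conj(-1)]
      = (1/8)[(5) + (5) + (-2) + (6) + (-6)] = 8/8 = 1
  <chi_rho, chi_3> = (1/8)[1*(5)*conj(1) + 1*(5)*conj(1) + 2*(-1)*conj(-1) + 2*(-3)*conj(1) + 2*(3)*conj(-1)]
      = (1/8)[(5) + (5) + (2) + (-6) + (-6)] = 0/8 = 0
  <chi_rho, chi_4> = (1/8)[1*(5)*conj(1) + 1*(5)*conj(1) + 2*(-1)*conj(-1) + 2*(-3)*conj(-1) + 2*(3)*conj(1)]
      = (1/8)[(5) + (5) + (2) + (6) + (6)] = 24/8 = 3
  <chi_rho, chi_5> = (1/8)[1*(5)*conj(2) + 1*(5)*conj(-2) + 2*(-1)*conj(0) + 2*(-3)*conj(0) + 2*(3)*conj(0)]
      = (1/8)[(10) + (-10) + (0) + (0) + (0)] = 0/8 = 0
Dimension check: dim(rho) = sum (mult * dim) = 1*1 + 1*1 + 0*1 + 3*1 + 0*2 = 5 = chi_rho(e) = 5.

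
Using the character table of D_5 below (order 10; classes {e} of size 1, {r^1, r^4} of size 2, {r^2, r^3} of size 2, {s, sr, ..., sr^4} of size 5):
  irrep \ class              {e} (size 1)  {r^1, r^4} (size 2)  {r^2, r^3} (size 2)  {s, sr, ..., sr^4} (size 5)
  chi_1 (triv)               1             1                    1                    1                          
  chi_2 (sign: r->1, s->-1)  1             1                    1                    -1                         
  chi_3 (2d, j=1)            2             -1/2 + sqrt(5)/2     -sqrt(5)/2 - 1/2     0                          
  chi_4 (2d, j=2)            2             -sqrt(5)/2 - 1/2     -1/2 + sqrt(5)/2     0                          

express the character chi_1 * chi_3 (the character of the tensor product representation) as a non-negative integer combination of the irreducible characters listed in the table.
chi_1 tensor chi_3 = chi_3 (all other irreducibles have multiplicity 0).

The character of a tensor product is the pointwise product (chi_1 * chi_3)(C) = chi_1(C) * chi_3(C):
  {e}: (1)*(2), {r^1, r^4}: (1)*(-1/2 + sqrt(5)/2), {r^2, r^3}: (1)*(-sqrt(5)/2 - 1/2), {s, sr, ..., sr^4}: (1)*(0)
so (chi_1 * chi_3) takes values
  {e} -> 2, {r^1, r^4} -> -1/2 + sqrt(5)/2, {r^2, r^3} -> -sqrt(5)/2 - 1/2, {s, sr, ..., sr^4} -> 0.
Now take the inner product of this character with each irreducible chi from the table, <chi_1*chi_3, chi> = (1/10) sum_C |C| (chi_1*chi_3)(C) conj(chi(C)):
  <chi_1*chi_3, chi_1> = (1/10)[1*(2)*conj(1) + 2*(-1/2 + sqrt(5)/2)*conj(1) + 2*(-sqrt(5)/2 - 1/2)*conj(1) + 5*(0)*conj(1)]
      = (1/10)[(2) + (-1 + sqrt(5)) + (-sqrt(5) - 1) + (0)] = 0/10 = 0
  <chi_1*chi_3, chi_2> = (1/10)[1*(2)*conj(1) + 2*(-1/2 + sqrt(5)/2)*conj(1) + 2*(-sqrt(5)/2 - 1/2)*conj(1) + 5*(0)*conj(-1)]
      = (1/10)[(2) + (-1 + sqrt(5)) + (-sqrt(5) - 1) + (0)] = 0/10 = 0
  <chi_1*chi_3, chi_3> = (1/10)[1*(2)*conj(2) + 2*(-1/2 + sqrt(5)/2)*conj(-1/2 + sqrt(5)/2) + 2*(-sqrt(5)/2 - 1/2)*conj(-sqrt(5)/2 - 1/2) + 5*(0)*conj(0)]
      = (1/10)[(4) + (3 - sqrt(5)) + (sqrt(5) + 3) + (0)] = 10/10 = 1
  <chi_1*chi_3, chi_4> = (1/10)[1*(2)*conj(2) + 2*(-1/2 + sqrt(5)/2)*conj(-sqrt(5)/2 - 1/2) + 2*(-sqrt(5)/2 - 1/2)*conj(-1/2 + sqrt(5)/2) + 5*(0)*conj(0)]
      = (1/10)[(4) + (-2) + (-2) + (0)] = 0/10 = 0
Hence the multiplicities are chi_3: 1. Dimension check: dim(chi_1)*dim(chi_3) = 1*2 = 2 and sum (mult * dim) = 1*2 = 2.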